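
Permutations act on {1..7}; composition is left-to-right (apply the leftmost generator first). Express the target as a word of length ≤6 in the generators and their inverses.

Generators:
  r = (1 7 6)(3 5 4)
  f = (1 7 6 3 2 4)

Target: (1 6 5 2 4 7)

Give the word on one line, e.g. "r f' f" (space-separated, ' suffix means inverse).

  after r': (1 6 7)(3 4 5)
  after r': (1 7 6)(3 5 4)
  after f': (2 3 5)(4 6)
  after r: (1 7 6 3 4)(2 5)
  after r: (1 6 5 2 4 7)

r' r' f' r r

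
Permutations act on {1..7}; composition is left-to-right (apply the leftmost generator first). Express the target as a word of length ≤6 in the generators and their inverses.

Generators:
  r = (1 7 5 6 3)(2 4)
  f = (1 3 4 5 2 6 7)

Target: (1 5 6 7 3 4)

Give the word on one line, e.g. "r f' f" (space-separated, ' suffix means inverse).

r r f r' f

  after r: (1 7 5 6 3)(2 4)
  after r: (1 5 3 7 6)
  after f: (1 2 6 3)(4 5)
  after r': (1 4 7)(2 5)
  after f: (1 5 6 7 3 4)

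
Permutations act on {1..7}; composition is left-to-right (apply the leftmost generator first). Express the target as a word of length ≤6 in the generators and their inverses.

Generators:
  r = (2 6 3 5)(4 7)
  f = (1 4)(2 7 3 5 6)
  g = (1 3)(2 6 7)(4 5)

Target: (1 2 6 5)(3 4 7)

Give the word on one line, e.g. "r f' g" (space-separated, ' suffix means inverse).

g' f f f

  after g': (1 3)(2 7 6)(4 5)
  after f: (1 5)(2 3 4 6 7)
  after f: (1 6 3)(2 5 4)
  after f: (1 2 6 5)(3 4 7)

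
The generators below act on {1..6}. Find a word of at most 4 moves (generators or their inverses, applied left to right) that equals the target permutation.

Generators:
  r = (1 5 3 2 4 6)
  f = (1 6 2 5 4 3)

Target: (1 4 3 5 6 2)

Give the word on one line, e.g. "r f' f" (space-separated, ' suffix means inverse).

r r f'

  after r: (1 5 3 2 4 6)
  after r: (1 3 4)(2 6 5)
  after f': (1 4 3 5 6 2)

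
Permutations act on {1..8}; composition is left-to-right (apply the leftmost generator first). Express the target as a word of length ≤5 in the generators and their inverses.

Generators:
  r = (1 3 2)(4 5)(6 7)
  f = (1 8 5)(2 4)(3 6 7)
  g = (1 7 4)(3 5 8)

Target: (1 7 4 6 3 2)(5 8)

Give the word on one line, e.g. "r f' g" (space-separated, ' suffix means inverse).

  after f: (1 8 5)(2 4)(3 6 7)
  after r: (1 8 4)(2 5 3 7)
  after g: (1 3 4 7 2 8)
  after f': (1 7 4 6 3 2)(5 8)

f r g f'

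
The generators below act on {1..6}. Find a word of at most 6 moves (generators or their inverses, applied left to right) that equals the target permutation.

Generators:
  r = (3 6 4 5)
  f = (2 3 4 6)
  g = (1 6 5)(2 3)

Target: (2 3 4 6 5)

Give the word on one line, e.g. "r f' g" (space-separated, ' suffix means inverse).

r' g' f' g

  after r': (3 5 4 6)
  after g': (1 5 4)(2 3 6)
  after f': (1 5 3 4)
  after g: (2 3 4 6 5)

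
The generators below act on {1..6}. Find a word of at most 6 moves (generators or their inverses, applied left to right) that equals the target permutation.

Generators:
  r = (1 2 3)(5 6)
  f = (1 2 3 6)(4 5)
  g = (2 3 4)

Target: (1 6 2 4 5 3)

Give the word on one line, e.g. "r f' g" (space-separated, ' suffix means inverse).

f f r f'

  after f: (1 2 3 6)(4 5)
  after f: (1 3)(2 6)
  after r: (2 5 6 3)
  after f': (1 6 2 4 5 3)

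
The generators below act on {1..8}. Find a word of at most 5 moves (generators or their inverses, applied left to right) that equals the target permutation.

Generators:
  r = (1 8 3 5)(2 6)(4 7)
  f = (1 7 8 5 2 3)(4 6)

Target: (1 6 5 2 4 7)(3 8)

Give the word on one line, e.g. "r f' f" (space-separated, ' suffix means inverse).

f' r' f' r f

  after f': (1 3 2 5 8 7)(4 6)
  after r': (1 8 4 2 3 6 7 5)
  after f': (1 7 8 6)(3 4 5)
  after r: (1 4)(2 6 8)(3 7)
  after f: (1 6 5 2 4 7)(3 8)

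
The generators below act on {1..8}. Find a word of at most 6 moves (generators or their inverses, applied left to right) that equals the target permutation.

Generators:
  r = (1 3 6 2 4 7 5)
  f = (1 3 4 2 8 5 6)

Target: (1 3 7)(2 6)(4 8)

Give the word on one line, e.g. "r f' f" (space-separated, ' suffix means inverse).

f r f f

  after f: (1 3 4 2 8 5 6)
  after r: (1 6 3 7 5 2 8)
  after f: (2 5 8 3 7 6 4)
  after f: (1 3 7)(2 6)(4 8)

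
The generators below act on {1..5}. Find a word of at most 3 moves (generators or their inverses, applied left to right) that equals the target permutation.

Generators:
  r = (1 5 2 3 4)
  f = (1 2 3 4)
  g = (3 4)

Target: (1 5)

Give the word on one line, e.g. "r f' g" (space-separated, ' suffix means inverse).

  after f: (1 2 3 4)
  after r': (1 5)

f r'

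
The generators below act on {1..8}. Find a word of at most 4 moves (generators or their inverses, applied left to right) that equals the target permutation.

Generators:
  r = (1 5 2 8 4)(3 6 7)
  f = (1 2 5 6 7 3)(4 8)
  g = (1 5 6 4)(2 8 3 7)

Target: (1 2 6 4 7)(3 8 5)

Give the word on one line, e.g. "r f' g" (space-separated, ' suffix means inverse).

  after f': (1 3 7 6 5 2)(4 8)
  after g': (1 8 6)(2 4)(5 7)
  after g': (1 2 6 4 7)(3 8 5)

f' g' g'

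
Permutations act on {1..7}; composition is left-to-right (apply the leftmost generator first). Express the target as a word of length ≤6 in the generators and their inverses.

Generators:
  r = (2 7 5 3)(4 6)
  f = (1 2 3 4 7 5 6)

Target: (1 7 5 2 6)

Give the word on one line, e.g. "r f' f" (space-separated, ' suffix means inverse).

  after r': (2 3 5 7)(4 6)
  after f': (1 6 3 7)(4 5)
  after f': (1 5 3 4 7 6 2)
  after f': (1 7 5 2 6)

r' f' f' f'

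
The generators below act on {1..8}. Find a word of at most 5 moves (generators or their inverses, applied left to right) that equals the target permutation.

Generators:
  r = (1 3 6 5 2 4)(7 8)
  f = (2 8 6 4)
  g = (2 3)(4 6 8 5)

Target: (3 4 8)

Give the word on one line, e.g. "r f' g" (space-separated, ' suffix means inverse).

  after g': (2 3)(4 5 8 6)
  after f': (2 3 4 5)
  after f': (2 3 6 8)(4 5)
  after g': (3 4 8)

g' f' f' g'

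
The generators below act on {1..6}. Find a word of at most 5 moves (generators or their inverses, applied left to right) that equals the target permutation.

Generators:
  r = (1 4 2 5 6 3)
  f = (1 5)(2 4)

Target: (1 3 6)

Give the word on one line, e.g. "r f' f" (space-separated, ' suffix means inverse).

f' r f' r

  after f': (1 5)(2 4)
  after r: (1 6 3)(4 5)
  after f': (1 6 3 5 2 4)
  after r: (1 3 6)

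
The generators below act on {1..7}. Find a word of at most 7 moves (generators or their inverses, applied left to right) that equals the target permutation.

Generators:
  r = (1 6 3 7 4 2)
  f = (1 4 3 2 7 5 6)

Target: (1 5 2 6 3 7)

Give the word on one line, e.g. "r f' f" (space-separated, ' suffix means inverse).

  after r': (1 2 4 7 3 6)
  after r': (1 4 3)(2 7 6)
  after f: (1 3 4 2 5 6 7)
  after r: (1 7 6 4)(2 5 3)
  after f: (1 5 2 6 3 7)

r' r' f r f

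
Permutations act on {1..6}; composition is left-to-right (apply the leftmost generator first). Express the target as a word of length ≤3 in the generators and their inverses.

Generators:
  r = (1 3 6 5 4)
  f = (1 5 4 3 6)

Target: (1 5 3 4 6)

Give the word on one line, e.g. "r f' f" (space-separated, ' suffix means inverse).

  after r: (1 3 6 5 4)
  after r: (1 6 4 3 5)
  after r: (1 5 3 4 6)

r r r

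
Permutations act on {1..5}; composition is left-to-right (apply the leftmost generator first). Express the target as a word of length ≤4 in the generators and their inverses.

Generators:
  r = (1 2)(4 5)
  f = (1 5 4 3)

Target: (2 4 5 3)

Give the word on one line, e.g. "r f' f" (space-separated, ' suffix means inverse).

  after r: (1 2)(4 5)
  after f: (1 2 5 3)
  after r': (2 4 5 3)

r f r'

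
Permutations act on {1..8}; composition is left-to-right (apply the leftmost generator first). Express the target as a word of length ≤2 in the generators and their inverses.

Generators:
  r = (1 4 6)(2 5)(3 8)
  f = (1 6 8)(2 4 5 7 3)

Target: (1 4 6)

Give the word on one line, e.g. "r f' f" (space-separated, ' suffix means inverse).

r' r'

  after r': (1 6 4)(2 5)(3 8)
  after r': (1 4 6)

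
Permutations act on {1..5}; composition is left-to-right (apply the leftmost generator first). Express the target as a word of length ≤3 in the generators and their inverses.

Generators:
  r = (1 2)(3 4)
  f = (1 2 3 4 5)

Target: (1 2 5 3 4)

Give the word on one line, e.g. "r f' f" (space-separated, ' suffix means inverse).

r f' r

  after r: (1 2)(3 4)
  after f': (2 5 4)
  after r: (1 2 5 3 4)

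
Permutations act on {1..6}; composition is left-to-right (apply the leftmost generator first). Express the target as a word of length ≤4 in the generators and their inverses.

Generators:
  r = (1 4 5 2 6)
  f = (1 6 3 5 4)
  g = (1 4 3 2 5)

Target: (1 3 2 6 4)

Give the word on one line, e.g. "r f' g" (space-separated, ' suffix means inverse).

r g

  after r: (1 4 5 2 6)
  after g: (1 3 2 6 4)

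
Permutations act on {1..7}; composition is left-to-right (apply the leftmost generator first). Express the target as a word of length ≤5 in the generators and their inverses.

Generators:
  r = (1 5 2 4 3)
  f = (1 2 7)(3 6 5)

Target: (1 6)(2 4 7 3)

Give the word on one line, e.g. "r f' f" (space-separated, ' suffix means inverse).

r' f' f' r'

  after r': (1 3 4 2 5)
  after f': (1 5 7 2 6 3 4)
  after f': (1 6 5 2 3 4 7)
  after r': (1 6)(2 4 7 3)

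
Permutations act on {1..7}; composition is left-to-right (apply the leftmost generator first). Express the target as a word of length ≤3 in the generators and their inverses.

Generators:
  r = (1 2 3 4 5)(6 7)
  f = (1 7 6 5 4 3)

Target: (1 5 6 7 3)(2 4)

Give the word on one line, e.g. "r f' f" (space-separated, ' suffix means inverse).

f' r r

  after f': (1 3 4 5 6 7)
  after r: (1 4)(2 3 5 7)
  after r: (1 5 6 7 3)(2 4)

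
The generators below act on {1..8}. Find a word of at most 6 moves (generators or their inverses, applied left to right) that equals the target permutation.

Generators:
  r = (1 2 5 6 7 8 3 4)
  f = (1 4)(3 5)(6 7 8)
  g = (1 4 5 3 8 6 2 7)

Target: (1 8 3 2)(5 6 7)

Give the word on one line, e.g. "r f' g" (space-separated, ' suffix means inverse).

g' f g' r'

  after g': (1 7 2 6 8 3 5 4)
  after f: (1 8 5)(2 7)
  after g': (1 3 5 7 6 8 4)
  after r': (1 8 3 2)(5 6 7)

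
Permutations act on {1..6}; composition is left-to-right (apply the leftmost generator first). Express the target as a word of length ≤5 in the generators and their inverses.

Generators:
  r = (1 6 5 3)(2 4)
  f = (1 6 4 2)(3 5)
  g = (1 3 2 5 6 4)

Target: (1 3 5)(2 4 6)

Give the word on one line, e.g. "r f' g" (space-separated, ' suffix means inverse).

g' f' g' f'

  after g': (1 4 6 5 2 3)
  after f': (1 6 3 2 5 4)
  after g': (1 5 6)
  after f': (1 3 5)(2 4 6)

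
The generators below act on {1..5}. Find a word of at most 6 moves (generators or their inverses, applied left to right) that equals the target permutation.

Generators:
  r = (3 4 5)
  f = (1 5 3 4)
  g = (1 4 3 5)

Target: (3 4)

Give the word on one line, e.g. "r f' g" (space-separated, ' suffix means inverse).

  after f: (1 5 3 4)
  after g': (1 3)(4 5)
  after r': (1 5 3)
  after f': (3 4)

f g' r' f'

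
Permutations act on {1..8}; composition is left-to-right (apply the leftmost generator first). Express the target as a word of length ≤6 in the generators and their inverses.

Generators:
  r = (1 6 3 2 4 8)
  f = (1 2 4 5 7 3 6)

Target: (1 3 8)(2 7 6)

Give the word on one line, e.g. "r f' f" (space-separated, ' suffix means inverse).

f r' r' f'

  after f: (1 2 4 5 7 3 6)
  after r': (1 3)(4 5 7 6 8)
  after r': (1 6 4 5 7)(2 3 8)
  after f': (1 3 8)(2 7 6)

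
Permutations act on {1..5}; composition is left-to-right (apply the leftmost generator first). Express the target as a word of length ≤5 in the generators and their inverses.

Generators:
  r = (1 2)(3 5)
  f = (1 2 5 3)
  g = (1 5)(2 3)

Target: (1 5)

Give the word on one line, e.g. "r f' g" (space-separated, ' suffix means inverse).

  after r': (1 2)(3 5)
  after g': (1 3)(2 5)
  after g': (1 2)(3 5)
  after f': (2 3)
  after g: (1 5)

r' g' g' f' g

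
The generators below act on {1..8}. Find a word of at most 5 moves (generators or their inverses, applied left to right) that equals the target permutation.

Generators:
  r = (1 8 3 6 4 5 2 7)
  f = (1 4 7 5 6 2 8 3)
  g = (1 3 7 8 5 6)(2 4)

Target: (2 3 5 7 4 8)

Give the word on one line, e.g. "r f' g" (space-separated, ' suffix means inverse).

  after f': (1 3 8 2 6 5 7 4)
  after f': (1 8 6 7)(2 5 4 3)
  after g': (1 7 6 3 4)(2 8 5)
  after r: (2 3 5 7 4 8)

f' f' g' r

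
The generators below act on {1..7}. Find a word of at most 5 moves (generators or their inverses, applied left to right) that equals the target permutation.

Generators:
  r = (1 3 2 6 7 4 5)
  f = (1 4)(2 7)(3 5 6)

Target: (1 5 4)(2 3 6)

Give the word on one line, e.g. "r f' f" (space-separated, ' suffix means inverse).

r' f' r' r'

  after r': (1 5 4 7 6 2 3)
  after f': (1 3 4 2 6 7 5)
  after r': (3 7 4)
  after r': (1 5 4)(2 3 6)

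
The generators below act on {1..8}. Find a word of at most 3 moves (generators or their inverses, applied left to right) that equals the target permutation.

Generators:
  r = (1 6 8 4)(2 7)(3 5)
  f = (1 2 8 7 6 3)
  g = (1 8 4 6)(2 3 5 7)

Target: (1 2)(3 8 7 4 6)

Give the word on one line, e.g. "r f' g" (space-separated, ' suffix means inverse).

  after f: (1 2 8 7 6 3)
  after r: (1 7 8 2 4)(3 6 5)
  after r: (1 2)(3 8 7 4 6)

f r r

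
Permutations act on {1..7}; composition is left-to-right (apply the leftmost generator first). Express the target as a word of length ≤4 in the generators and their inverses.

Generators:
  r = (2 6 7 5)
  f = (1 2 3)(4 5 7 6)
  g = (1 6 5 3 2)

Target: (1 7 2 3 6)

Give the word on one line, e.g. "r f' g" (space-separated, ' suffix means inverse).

r' g r

  after r': (2 5 7 6)
  after g: (1 6)(2 3)(5 7)
  after r: (1 7 2 3 6)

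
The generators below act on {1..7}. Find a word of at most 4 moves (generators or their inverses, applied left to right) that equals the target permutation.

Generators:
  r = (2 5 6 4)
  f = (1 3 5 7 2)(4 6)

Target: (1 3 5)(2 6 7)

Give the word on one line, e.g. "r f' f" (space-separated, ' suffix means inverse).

r' f

  after r': (2 4 6 5)
  after f: (1 3 5)(2 6 7)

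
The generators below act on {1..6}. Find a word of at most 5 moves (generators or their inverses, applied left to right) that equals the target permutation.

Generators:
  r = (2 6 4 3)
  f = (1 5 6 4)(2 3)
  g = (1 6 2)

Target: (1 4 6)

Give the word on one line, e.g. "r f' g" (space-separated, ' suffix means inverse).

r' g r

  after r': (2 3 4 6)
  after g: (1 6)(2 3 4)
  after r: (1 4 6)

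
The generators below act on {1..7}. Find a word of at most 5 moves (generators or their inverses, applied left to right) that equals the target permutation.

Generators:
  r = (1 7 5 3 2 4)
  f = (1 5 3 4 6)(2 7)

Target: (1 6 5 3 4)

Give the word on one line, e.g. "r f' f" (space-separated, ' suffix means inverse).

  after f': (1 6 4 3 5)(2 7)
  after r: (1 6)(2 5 7 4)
  after r: (1 6 7)(2 3)
  after r: (1 6 5 3 4)

f' r r r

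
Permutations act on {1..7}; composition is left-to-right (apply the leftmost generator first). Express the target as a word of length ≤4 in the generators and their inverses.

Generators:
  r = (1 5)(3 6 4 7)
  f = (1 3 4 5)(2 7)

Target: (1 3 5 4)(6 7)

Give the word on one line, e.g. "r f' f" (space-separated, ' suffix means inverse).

  after f': (1 5 4 3)(2 7)
  after f': (1 4)(3 5)
  after r: (1 7 3)(4 5 6)
  after r: (1 3 5 4)(6 7)

f' f' r r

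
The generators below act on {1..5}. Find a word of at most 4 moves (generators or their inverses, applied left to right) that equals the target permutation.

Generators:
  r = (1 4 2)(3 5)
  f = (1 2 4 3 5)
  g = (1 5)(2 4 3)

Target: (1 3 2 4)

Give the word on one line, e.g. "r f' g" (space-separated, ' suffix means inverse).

  after f': (1 5 3 4 2)
  after r: (1 3 2 4)

f' r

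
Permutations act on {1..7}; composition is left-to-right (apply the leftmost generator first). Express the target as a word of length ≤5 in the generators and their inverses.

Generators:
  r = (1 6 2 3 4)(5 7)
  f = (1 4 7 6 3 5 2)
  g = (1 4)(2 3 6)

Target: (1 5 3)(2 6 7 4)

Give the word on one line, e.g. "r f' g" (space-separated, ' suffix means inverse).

  after f: (1 4 7 6 3 5 2)
  after r': (1 3 7)(2 4 5 6)
  after g': (1 2)(3 7 4 5)
  after f': (1 5 6 7)(3 4)
  after g': (1 5 3)(2 6 7 4)

f r' g' f' g'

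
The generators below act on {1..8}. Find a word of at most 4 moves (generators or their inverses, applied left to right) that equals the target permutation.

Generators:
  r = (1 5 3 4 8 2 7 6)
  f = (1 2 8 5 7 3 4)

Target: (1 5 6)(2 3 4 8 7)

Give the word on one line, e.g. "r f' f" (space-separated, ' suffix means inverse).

  after r': (1 6 7 2 8 4 3 5)
  after r': (1 7 8 3)(2 4 5 6)
  after f': (1 5 6)(2 3 4 8 7)

r' r' f'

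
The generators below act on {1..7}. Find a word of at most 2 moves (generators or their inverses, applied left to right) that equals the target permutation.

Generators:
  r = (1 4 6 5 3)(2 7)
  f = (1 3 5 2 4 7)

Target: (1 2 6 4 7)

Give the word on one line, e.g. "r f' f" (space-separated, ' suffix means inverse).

f' r'

  after f': (1 7 4 2 5 3)
  after r': (1 2 6 4 7)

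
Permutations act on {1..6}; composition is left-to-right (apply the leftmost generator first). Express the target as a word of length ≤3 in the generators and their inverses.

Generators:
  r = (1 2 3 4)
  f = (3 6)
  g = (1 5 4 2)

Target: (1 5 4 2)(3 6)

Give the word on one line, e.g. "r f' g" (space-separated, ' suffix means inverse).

  after g: (1 5 4 2)
  after f: (1 5 4 2)(3 6)

g f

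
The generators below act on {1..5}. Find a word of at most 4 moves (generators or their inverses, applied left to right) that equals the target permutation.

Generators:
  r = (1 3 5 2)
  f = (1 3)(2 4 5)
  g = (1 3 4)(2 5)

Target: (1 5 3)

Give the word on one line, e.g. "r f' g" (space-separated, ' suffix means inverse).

r' g g g

  after r': (1 2 5 3)
  after g: (1 5 4)
  after g: (1 2 5)(3 4)
  after g: (1 5 3)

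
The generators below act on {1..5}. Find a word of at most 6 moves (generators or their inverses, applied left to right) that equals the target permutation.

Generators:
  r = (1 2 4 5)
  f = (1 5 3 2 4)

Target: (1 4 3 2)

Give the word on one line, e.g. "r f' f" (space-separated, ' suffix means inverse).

  after f: (1 5 3 2 4)
  after r': (1 4 5 3)
  after f: (2 4 3 5)
  after r': (1 5)(3 4)
  after r': (1 4 3 2)

f r' f r' r'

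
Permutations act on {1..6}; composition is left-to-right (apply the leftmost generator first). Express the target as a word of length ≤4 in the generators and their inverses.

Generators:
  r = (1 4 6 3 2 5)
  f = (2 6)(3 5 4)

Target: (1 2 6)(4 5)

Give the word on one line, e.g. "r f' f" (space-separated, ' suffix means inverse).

r f r

  after r: (1 4 6 3 2 5)
  after f: (1 3 6 5)(2 4)
  after r: (1 2 6)(4 5)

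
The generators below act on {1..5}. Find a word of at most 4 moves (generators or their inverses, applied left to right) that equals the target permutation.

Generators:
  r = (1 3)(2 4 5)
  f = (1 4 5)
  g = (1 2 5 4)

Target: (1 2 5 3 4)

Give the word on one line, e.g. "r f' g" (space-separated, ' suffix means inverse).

  after r': (1 3)(2 5 4)
  after g: (1 3 2 4 5)
  after r': (3 5)
  after g: (1 2 5 3 4)

r' g r' g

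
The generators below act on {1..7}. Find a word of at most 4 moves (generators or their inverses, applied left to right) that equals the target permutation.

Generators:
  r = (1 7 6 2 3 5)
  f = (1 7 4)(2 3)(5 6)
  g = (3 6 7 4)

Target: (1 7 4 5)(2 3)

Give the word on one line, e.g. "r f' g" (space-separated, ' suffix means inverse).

g r

  after g: (3 6 7 4)
  after r: (1 7 4 5)(2 3)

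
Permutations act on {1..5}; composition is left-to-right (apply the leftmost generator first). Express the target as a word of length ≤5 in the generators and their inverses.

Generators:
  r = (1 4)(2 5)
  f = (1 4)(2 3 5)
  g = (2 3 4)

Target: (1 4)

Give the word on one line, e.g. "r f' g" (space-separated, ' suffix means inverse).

  after r': (1 4)(2 5)
  after g: (1 2 5 3 4)
  after r': (1 5 3)
  after f: (1 2 3 4)
  after g': (1 4)

r' g r' f g'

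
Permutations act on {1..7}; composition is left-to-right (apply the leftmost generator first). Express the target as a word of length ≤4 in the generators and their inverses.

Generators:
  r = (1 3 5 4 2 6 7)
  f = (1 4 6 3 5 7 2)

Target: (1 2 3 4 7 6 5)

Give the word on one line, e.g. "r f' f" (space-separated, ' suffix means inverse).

f r

  after f: (1 4 6 3 5 7 2)
  after r: (1 2 3 4 7 6 5)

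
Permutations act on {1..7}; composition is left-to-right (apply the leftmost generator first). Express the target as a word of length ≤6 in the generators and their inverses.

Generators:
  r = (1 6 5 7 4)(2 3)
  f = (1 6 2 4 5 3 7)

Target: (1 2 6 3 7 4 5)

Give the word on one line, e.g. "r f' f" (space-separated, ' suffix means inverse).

  after r': (1 4 7 5 6)(2 3)
  after f: (1 5 2 7 3 4)
  after f: (1 3 5 4 6 2)
  after r: (1 2 6 3 7 4 5)

r' f f r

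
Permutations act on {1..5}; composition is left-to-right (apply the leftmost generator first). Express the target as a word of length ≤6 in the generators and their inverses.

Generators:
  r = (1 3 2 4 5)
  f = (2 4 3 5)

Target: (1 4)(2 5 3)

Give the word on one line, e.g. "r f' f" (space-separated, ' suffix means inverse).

  after f': (2 5 3 4)
  after f': (2 3)(4 5)
  after r: (1 3 4)
  after f': (1 4)(2 5 3)

f' f' r f'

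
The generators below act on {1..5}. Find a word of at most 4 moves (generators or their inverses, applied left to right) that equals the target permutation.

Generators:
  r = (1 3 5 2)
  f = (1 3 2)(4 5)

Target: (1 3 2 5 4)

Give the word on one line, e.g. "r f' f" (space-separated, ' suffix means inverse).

  after r': (1 2 5 3)
  after f: (2 4 5)
  after r': (1 2 4 3)
  after f': (1 3 2 5 4)

r' f r' f'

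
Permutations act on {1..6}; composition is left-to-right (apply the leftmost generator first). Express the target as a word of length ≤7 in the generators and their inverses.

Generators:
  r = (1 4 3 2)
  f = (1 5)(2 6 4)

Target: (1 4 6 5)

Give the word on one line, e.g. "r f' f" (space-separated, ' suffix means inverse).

r f f r f

  after r: (1 4 3 2)
  after f: (1 2 5)(3 6 4)
  after f: (1 6 2)(3 4)
  after r: (1 6)(2 4)
  after f: (1 4 6 5)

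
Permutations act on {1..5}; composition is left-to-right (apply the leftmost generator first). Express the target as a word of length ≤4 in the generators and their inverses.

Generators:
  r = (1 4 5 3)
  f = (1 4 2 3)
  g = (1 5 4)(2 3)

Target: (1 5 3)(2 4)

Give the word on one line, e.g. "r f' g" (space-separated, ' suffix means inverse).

r r f'

  after r: (1 4 5 3)
  after r: (1 5)(3 4)
  after f': (1 5 3)(2 4)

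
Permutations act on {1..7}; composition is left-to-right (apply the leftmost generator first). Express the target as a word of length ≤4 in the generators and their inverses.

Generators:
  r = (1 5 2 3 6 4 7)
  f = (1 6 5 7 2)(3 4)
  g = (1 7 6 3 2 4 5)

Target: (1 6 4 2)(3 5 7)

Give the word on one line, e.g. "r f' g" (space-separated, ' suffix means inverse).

  after r': (1 7 4 6 3 2 5)
  after f: (1 2 7 3)(4 5 6)
  after f: (3 6)(4 7)
  after f: (1 6 4 2)(3 5 7)

r' f f f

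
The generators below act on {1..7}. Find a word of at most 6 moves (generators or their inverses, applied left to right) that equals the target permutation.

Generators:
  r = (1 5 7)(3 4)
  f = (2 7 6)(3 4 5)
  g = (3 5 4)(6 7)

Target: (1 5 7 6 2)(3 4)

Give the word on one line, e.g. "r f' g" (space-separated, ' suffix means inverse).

  after g': (3 4 5)(6 7)
  after g': (3 5 4)
  after f: (2 7 6)
  after r: (1 5 7 6 2)(3 4)

g' g' f r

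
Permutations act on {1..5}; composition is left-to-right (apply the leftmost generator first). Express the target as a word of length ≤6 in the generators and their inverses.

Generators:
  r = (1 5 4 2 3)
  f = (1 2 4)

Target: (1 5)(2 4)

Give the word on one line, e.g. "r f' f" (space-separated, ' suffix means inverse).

r' f' f' r r

  after r': (1 3 2 4 5)
  after f': (1 3)(4 5)
  after f': (1 3 4 5 2)
  after r: (2 5 3)
  after r: (1 5)(2 4)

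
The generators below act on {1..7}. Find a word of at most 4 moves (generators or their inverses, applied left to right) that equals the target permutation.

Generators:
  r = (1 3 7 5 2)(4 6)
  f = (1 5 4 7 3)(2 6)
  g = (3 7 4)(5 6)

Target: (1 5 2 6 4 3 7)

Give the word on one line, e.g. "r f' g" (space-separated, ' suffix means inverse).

g' f

  after g': (3 4 7)(5 6)
  after f: (1 5 2 6 4 3 7)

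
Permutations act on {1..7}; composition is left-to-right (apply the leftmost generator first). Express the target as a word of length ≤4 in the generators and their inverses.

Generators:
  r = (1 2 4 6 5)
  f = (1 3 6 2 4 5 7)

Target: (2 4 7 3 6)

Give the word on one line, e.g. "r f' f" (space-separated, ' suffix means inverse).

f' r' f' r

  after f': (1 7 5 4 2 6 3)
  after r': (1 7 6 3 5 2 4)
  after f': (1 5 6)(3 4 7)
  after r: (2 4 7 3 6)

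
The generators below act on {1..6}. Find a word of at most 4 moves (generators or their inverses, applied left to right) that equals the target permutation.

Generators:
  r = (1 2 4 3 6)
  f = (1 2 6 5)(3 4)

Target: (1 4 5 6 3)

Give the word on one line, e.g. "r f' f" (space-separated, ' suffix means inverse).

  after r': (1 6 3 4 2)
  after r': (1 3 2 6 4)
  after f': (1 4 5 6 3)

r' r' f'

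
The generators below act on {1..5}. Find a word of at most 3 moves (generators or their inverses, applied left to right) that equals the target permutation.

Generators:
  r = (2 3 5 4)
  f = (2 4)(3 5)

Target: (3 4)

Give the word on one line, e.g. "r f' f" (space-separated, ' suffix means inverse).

  after r': (2 4 5 3)
  after f: (3 4)

r' f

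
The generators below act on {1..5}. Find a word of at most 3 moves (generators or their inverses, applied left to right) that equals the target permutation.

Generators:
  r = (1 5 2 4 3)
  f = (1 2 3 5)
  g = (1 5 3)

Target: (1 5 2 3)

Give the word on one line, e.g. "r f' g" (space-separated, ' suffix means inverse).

  after g': (1 3 5)
  after f: (1 5 2 3)

g' f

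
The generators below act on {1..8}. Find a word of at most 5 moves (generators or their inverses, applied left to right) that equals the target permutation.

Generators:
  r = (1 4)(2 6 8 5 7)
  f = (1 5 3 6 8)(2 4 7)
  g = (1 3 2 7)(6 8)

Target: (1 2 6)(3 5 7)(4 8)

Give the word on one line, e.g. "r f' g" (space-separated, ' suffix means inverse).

  after r': (1 4)(2 7 5 8 6)
  after r': (2 5 6 7 8)
  after r': (1 4)(2 8 7 6 5)
  after f': (1 2 6)(3 5 7)(4 8)

r' r' r' f'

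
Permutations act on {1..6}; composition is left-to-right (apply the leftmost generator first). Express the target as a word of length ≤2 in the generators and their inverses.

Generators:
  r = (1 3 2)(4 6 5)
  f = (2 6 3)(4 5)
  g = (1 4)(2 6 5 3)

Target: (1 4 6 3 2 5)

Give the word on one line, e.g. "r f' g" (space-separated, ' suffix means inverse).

  after f': (2 3 6)(4 5)
  after g': (1 4 6 3 2 5)

f' g'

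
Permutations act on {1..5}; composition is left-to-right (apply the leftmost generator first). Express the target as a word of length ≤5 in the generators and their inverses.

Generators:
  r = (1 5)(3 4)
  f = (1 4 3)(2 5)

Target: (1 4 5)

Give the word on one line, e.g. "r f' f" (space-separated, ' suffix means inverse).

  after f: (1 4 3)(2 5)
  after f: (1 3 4)
  after r': (1 4 5)

f f r'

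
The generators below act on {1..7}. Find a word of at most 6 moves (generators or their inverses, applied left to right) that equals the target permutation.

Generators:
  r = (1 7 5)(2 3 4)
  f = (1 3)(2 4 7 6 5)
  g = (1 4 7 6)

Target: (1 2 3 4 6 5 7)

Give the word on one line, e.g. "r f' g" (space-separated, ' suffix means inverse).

f' g' r f' g'

  after f': (1 3)(2 5 6 7 4)
  after g': (1 3 6 4 2 5 7)
  after r: (1 4 3 6 2)
  after f': (1 2 3 7 4)(5 6)
  after g': (1 2 3 4 6 5 7)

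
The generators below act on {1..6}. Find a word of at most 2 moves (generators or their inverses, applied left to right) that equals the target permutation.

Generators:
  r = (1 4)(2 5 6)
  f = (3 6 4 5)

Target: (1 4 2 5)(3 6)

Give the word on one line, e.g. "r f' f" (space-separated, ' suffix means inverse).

f' r

  after f': (3 5 4 6)
  after r: (1 4 2 5)(3 6)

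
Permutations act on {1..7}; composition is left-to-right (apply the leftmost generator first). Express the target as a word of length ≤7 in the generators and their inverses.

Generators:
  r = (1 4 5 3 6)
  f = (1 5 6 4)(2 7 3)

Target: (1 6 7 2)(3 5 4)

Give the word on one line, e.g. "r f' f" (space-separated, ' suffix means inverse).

r' f' r' r' r'

  after r': (1 6 3 5 4)
  after f': (1 5 6 7 2 3)
  after r': (1 4)(2 5 3 6 7)
  after r': (2 4 6 7)
  after r': (1 6 7 2)(3 5 4)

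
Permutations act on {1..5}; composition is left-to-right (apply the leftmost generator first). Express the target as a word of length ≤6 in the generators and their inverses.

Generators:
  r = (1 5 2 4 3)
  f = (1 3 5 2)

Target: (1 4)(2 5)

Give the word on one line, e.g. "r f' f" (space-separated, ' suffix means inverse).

  after r': (1 3 4 2 5)
  after f: (1 5 3 4)
  after r: (1 2 4 5)
  after r: (1 4 2 3)
  after f: (1 4)(2 5)

r' f r r f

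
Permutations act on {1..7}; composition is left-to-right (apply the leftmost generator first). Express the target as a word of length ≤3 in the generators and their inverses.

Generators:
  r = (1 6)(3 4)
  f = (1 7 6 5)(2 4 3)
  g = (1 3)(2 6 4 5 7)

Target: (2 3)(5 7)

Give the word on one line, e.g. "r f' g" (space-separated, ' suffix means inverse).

f' r f

  after f': (1 5 6 7)(2 3 4)
  after r: (1 5)(2 4)(6 7)
  after f: (2 3)(5 7)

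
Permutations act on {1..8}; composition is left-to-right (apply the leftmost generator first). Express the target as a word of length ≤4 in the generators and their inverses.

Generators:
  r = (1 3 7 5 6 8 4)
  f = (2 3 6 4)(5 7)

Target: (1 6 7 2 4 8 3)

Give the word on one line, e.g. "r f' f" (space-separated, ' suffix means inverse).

  after r': (1 4 8 6 5 7 3)
  after f': (1 6 7 2 4 8 3)

r' f'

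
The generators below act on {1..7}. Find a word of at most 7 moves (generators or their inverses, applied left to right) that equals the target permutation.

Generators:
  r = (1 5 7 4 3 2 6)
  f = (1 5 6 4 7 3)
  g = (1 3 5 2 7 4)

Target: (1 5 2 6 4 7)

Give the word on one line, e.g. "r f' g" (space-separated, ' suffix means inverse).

  after f': (1 3 7 4 6 5)
  after r: (1 2 6 7 3 4)
  after r: (1 6 4 5 7 2)
  after g': (1 6 7 5 2 4 3)
  after f': (1 5 2 6 4 7)

f' r r g' f'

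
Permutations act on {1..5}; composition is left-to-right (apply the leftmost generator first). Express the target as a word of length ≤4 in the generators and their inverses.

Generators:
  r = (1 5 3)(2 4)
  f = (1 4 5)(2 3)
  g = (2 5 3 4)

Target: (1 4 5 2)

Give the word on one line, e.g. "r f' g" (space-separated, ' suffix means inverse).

r' f' g'

  after r': (1 3 5)(2 4)
  after f': (1 2)(3 4)
  after g': (1 4 5 2)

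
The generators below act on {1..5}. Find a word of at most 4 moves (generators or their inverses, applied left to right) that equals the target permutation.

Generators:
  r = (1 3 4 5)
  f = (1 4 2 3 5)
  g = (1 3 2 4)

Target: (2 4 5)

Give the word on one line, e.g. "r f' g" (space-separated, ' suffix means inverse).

r r f'

  after r: (1 3 4 5)
  after r: (1 4)(3 5)
  after f': (2 4 5)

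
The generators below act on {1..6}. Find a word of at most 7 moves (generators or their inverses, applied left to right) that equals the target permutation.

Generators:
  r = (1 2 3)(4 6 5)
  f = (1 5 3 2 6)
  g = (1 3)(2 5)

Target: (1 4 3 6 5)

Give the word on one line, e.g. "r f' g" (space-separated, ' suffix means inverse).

  after f': (1 6 2 3 5)
  after g: (1 6 5 3 2)
  after r': (1 4 5 2 3)
  after f': (1 4)(2 5 3 6)
  after g: (1 4 3 6 5)

f' g r' f' g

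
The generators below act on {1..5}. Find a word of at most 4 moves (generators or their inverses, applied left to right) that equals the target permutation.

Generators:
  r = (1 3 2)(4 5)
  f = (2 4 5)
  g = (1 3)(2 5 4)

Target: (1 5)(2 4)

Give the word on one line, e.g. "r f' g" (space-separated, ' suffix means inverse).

g' r f'

  after g': (1 3)(2 4 5)
  after r: (1 2 5)
  after f': (1 5)(2 4)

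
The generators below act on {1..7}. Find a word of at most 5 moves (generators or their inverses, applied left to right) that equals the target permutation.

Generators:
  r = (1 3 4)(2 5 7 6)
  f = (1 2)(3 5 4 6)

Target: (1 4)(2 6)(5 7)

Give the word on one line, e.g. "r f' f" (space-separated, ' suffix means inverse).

  after f': (1 2)(3 6 4 5)
  after f': (3 4)(5 6)
  after r': (1 4)(2 6)(5 7)

f' f' r'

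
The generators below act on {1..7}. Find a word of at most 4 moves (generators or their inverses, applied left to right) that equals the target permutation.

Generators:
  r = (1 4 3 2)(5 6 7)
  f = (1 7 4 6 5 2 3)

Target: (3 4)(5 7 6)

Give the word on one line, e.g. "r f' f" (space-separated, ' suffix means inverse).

f' f' r' f

  after f': (1 3 2 5 6 4 7)
  after f': (1 2 6 7 3 5 4)
  after r': (1 3 7 4 2 5)
  after f: (3 4)(5 7 6)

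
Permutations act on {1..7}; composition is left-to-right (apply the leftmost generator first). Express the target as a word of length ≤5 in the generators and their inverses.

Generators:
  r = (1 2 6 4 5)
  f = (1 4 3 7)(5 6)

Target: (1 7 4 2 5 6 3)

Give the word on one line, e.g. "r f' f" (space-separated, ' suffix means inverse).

  after r: (1 2 6 4 5)
  after r: (1 6 5 2 4)
  after r: (1 4 2 5 6)
  after f': (2 6 7 3 4)
  after f': (1 7 4 2 5 6 3)

r r r f' f'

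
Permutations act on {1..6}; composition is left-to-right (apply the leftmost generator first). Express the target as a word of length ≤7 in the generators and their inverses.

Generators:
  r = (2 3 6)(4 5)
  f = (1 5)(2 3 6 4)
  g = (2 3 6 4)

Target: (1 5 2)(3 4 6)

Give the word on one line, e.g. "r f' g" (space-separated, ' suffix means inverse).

  after g: (2 3 6 4)
  after f': (1 5)
  after f': (2 4 6 3)
  after r': (2 5 4 3 6)
  after f: (1 5 2)(3 4 6)

g f' f' r' f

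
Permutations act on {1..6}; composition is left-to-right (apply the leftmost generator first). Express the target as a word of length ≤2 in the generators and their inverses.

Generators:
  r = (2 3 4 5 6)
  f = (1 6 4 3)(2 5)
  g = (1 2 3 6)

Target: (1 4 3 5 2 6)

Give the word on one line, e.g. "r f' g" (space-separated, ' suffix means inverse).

  after g': (1 6 3 2)
  after f: (1 4 3 5 2 6)

g' f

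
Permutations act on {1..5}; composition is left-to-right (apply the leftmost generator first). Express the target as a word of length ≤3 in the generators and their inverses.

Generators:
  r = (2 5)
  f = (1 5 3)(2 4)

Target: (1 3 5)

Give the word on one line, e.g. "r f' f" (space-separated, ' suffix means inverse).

  after f: (1 5 3)(2 4)
  after f: (1 3 5)

f f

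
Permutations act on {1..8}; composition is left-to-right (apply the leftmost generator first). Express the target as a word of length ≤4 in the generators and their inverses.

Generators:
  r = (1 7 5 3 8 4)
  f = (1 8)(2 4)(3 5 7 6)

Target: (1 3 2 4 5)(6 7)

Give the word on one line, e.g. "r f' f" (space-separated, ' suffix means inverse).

r r f'

  after r: (1 7 5 3 8 4)
  after r: (1 5 8)(3 4 7)
  after f': (1 3 2 4 5)(6 7)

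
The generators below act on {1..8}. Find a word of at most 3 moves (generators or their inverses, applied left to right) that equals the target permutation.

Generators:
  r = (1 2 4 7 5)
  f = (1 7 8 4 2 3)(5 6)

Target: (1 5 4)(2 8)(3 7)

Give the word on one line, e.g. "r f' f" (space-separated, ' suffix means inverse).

r' f f

  after r': (1 5 7 4 2)
  after f: (1 6 5 8 4 3)(2 7)
  after f: (1 5 4)(2 8)(3 7)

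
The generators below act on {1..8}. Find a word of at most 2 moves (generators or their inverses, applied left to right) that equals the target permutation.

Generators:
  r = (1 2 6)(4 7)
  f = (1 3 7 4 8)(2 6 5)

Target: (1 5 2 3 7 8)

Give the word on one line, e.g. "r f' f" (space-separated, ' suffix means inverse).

  after r': (1 6 2)(4 7)
  after f: (1 5 2 3 7 8)

r' f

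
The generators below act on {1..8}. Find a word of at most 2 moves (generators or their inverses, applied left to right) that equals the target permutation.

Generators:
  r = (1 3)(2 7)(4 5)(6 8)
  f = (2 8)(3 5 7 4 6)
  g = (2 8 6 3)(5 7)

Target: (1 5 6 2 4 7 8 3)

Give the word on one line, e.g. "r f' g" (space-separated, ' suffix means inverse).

r f

  after r: (1 3)(2 7)(4 5)(6 8)
  after f: (1 5 6 2 4 7 8 3)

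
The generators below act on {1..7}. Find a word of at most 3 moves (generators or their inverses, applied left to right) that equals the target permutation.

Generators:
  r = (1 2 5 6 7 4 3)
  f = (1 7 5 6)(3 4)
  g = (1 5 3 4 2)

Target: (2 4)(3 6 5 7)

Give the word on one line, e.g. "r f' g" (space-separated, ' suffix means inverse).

g' f g

  after g': (1 2 4 3 5)
  after f: (1 2 3 6)(5 7)
  after g: (2 4)(3 6 5 7)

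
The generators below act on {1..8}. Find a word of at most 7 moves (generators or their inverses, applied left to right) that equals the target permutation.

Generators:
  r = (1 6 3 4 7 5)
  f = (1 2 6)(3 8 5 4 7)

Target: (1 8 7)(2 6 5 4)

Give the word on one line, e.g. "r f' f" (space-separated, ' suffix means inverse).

  after r': (1 5 7 4 3 6)
  after r': (1 7 3)(4 6 5)
  after r': (1 4)(3 5)(6 7)
  after f': (1 5 7 2)(3 8)(4 6)
  after f': (1 8 7)(2 6 5 4)

r' r' r' f' f'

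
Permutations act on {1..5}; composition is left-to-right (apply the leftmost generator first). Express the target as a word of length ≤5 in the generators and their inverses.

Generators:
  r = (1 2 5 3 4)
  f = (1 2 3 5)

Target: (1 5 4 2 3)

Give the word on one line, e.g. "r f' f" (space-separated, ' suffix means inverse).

f' r f

  after f': (1 5 3 2)
  after r: (1 3 5 4)
  after f: (1 5 4 2 3)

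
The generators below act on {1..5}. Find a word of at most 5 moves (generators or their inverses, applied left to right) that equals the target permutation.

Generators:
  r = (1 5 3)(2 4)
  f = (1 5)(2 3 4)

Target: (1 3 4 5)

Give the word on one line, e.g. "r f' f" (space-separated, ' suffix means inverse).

f f r'

  after f: (1 5)(2 3 4)
  after f: (2 4 3)
  after r': (1 3 4 5)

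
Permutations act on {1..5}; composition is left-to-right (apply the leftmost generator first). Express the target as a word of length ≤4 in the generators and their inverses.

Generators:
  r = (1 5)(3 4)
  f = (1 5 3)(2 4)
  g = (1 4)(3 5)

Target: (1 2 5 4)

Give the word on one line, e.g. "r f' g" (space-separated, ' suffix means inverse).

g' f' r' g

  after g': (1 4)(3 5)
  after f': (1 2 4 3)
  after r': (1 2 3 5)
  after g: (1 2 5 4)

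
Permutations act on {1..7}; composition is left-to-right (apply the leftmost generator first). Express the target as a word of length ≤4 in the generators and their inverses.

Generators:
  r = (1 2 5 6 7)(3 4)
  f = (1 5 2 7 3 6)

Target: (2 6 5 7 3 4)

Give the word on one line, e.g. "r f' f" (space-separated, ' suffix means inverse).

r f' f'

  after r: (1 2 5 6 7)(3 4)
  after f': (1 5 3 4 7 6 2)
  after f': (2 6 5 7 3 4)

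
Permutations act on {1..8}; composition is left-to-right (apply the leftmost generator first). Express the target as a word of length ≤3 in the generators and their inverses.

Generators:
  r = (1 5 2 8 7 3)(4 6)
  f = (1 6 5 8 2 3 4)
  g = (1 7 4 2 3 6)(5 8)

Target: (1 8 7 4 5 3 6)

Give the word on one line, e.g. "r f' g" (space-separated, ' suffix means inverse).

  after r: (1 5 2 8 7 3)(4 6)
  after f: (1 8 7 4 5 3 6)

r f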